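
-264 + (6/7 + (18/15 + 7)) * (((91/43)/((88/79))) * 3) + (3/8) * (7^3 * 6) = 10583307/18920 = 559.37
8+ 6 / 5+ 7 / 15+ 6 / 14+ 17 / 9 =755 / 63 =11.98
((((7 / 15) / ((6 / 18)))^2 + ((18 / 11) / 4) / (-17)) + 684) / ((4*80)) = 6413501 / 2992000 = 2.14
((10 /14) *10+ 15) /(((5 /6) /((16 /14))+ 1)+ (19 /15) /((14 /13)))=12400 /1627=7.62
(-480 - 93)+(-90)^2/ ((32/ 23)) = 41991/ 8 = 5248.88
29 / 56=0.52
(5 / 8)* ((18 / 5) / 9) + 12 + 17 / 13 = 705 / 52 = 13.56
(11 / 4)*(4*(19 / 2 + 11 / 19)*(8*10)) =168520 / 19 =8869.47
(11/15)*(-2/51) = -22/765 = -0.03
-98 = -98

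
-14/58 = -0.24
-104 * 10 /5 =-208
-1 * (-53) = 53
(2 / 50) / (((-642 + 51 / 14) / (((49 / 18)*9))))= -343 / 223425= -0.00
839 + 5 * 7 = 874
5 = 5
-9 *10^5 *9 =-8100000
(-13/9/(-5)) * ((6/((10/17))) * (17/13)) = 289/75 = 3.85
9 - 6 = 3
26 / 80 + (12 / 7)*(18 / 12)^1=811 / 280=2.90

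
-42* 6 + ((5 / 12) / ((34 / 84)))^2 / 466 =-135750167 / 538696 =-252.00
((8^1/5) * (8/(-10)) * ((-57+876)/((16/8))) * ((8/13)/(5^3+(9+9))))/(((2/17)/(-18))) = 1233792/3575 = 345.12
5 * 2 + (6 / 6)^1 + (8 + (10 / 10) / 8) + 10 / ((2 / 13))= 673 / 8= 84.12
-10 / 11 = -0.91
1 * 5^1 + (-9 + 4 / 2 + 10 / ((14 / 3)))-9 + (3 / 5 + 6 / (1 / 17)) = 3281 / 35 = 93.74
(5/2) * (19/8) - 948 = -942.06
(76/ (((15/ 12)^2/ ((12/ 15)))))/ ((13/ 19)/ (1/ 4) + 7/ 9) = 11.07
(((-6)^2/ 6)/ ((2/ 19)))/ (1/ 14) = 798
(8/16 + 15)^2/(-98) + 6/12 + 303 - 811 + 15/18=-598723/1176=-509.12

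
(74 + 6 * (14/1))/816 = 79/408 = 0.19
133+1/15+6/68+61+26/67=6647533/34170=194.54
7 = 7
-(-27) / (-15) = -9 / 5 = -1.80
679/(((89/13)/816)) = 7202832/89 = 80930.70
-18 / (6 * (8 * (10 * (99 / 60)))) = -1 / 44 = -0.02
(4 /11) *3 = 12 /11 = 1.09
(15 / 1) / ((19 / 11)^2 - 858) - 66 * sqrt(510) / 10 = -33 * sqrt(510) / 5 - 1815 / 103457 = -149.07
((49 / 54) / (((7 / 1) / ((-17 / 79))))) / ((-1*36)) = 119 / 153576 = 0.00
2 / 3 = 0.67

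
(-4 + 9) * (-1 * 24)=-120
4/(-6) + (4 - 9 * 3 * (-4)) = 334/3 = 111.33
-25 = -25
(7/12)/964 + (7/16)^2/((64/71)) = 2522485/11845632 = 0.21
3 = 3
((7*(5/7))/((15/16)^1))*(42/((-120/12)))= -112/5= -22.40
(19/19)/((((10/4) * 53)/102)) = 0.77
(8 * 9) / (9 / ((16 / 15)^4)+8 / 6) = 14155776 / 1629019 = 8.69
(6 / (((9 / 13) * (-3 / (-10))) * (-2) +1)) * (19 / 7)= 195 / 7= 27.86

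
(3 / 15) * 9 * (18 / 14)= 81 / 35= 2.31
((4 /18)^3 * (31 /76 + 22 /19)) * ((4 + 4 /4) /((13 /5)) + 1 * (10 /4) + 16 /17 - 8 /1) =-8155 /180063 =-0.05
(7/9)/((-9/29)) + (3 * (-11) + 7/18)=-5689/162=-35.12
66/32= 33/16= 2.06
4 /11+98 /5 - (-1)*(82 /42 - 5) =19538 /1155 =16.92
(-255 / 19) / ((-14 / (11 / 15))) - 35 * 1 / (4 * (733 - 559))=60421 / 92568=0.65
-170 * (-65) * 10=110500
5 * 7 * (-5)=-175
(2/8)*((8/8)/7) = 1/28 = 0.04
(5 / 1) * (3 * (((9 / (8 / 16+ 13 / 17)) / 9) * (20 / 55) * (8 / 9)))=5440 / 1419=3.83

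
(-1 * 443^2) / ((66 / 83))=-16288667 / 66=-246797.98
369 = 369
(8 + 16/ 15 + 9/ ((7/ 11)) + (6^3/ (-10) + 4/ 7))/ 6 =229/ 630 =0.36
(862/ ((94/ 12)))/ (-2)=-2586/ 47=-55.02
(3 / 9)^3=1 / 27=0.04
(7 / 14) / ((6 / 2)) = 1 / 6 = 0.17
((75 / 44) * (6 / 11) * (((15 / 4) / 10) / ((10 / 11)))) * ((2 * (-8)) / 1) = -135 / 22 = -6.14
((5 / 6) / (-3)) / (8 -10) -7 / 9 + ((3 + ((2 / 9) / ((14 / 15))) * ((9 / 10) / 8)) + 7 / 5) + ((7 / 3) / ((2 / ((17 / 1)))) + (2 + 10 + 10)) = 45.62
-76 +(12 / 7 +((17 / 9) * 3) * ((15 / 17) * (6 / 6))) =-485 / 7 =-69.29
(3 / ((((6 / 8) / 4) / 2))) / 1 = 32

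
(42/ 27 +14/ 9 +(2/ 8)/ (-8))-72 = -19849/ 288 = -68.92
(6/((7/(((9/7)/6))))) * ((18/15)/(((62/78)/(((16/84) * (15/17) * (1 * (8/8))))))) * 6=50544/180761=0.28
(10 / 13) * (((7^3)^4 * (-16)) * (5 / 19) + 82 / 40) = -22146059520821 / 494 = -44830080001.66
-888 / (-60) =74 / 5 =14.80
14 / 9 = 1.56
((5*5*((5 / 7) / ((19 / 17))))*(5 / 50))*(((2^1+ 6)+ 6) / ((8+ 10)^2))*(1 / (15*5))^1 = 17 / 18468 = 0.00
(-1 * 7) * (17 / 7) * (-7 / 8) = 119 / 8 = 14.88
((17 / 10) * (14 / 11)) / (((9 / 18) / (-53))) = -12614 / 55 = -229.35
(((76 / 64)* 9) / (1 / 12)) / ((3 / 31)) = 5301 / 4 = 1325.25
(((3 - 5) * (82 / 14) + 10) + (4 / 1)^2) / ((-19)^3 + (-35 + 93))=-100 / 47607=-0.00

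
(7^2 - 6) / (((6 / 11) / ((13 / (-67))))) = -6149 / 402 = -15.30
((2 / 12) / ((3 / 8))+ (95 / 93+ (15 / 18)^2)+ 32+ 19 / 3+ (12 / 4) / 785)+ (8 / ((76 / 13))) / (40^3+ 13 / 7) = 302000067474821 / 7457239106820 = 40.50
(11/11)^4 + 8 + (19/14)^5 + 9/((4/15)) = 25468075/537824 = 47.35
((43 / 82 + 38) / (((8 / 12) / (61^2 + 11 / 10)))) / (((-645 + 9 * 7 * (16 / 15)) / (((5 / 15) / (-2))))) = 4354857 / 70192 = 62.04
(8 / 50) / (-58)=-2 / 725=-0.00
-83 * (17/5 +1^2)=-1826/5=-365.20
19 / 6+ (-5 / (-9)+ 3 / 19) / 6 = 3371 / 1026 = 3.29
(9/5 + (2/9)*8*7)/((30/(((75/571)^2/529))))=16025/1034854134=0.00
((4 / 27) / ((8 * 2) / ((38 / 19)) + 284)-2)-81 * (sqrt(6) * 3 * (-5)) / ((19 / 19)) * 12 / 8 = -3941 / 1971 + 3645 * sqrt(6) / 2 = 4462.20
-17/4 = -4.25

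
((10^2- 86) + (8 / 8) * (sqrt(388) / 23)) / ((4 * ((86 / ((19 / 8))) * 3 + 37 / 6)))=57 * sqrt(97) / 301001 + 399 / 13087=0.03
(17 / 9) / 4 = 17 / 36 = 0.47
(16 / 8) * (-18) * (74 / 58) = -1332 / 29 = -45.93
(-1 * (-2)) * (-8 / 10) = -8 / 5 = -1.60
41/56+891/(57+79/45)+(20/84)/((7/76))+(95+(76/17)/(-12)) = 498234953/4404904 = 113.11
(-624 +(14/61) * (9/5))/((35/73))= -13884162/10675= -1300.62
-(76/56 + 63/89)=-2573/1246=-2.07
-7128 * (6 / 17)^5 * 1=-55427328 / 1419857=-39.04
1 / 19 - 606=-605.95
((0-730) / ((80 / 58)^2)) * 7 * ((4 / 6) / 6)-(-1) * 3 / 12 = -429391 / 1440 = -298.19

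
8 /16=1 /2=0.50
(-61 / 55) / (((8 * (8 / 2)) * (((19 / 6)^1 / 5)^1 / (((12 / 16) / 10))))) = -549 / 133760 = -0.00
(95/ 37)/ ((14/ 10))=475/ 259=1.83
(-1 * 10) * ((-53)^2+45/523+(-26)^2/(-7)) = -99305160/3661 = -27125.15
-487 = -487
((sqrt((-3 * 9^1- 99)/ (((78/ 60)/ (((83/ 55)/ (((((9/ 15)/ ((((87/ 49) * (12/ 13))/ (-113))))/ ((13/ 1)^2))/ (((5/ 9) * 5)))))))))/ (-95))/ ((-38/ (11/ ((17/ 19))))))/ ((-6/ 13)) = -13 * sqrt(314149605)/ 766479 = -0.30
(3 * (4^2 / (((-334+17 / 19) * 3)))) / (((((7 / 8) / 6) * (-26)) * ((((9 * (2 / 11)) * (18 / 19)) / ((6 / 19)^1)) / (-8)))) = -107008 / 5183451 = -0.02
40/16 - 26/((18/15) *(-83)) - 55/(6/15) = -33550/249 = -134.74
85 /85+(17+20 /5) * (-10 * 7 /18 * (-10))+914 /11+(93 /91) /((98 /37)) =265201103 /294294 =901.14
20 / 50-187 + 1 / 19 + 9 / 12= -70603 / 380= -185.80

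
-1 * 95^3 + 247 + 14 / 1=-857114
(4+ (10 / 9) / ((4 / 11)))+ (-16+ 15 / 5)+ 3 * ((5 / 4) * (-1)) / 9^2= -647 / 108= -5.99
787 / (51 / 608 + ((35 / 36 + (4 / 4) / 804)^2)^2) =63262676239538976 / 78929286571619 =801.51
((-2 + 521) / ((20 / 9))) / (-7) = -4671 / 140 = -33.36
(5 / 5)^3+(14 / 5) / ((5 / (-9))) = -101 / 25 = -4.04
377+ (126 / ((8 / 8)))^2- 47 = 16206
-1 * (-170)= 170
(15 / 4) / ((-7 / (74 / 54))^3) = -253265 / 9001692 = -0.03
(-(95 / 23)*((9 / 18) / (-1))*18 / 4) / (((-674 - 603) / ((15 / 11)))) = -12825 / 1292324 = -0.01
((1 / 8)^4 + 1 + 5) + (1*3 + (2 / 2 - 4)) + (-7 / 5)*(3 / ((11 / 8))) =663607 / 225280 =2.95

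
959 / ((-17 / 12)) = -11508 / 17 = -676.94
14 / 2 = 7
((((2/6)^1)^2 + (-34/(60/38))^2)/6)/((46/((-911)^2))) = 43302788017/31050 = 1394614.75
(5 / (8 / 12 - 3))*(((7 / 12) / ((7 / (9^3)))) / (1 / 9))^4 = -191491008272.55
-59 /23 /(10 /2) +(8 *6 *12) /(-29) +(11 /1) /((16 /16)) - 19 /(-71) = -2156521 /236785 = -9.11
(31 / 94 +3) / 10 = 313 / 940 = 0.33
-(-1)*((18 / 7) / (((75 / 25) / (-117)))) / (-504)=39 / 196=0.20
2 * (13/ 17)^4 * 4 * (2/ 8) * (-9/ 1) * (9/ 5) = -4626882/ 417605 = -11.08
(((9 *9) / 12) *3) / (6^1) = 3.38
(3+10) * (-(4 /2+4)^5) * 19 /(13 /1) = -147744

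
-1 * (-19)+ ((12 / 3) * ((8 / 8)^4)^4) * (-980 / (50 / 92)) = -35969 / 5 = -7193.80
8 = 8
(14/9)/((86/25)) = 175/387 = 0.45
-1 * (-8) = 8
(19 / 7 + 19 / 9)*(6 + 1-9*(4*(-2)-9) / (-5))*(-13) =466336 / 315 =1480.43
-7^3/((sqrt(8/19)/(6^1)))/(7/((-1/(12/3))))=147 * sqrt(38)/8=113.27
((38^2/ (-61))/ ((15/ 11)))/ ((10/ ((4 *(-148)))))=4701664/ 4575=1027.69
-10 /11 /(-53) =10 /583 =0.02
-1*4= -4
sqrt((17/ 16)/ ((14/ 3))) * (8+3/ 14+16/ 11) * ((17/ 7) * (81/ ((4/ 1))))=2050353 * sqrt(714)/ 241472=226.89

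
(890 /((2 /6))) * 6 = 16020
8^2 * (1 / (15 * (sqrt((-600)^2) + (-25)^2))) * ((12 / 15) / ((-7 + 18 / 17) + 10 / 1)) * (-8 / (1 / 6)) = -69632 / 2113125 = -0.03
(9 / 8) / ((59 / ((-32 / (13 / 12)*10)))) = -4320 / 767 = -5.63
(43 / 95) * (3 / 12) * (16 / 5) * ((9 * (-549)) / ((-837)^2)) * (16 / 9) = -167872 / 36974475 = -0.00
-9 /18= -1 /2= -0.50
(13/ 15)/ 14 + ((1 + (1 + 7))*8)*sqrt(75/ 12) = 37813/ 210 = 180.06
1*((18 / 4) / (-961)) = -9 / 1922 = -0.00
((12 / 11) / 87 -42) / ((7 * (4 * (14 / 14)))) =-6697 / 4466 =-1.50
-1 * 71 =-71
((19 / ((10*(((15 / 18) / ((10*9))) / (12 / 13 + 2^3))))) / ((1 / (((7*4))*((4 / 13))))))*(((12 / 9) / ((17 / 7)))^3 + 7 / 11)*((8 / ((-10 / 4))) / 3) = -9242218194944 / 684995025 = -13492.39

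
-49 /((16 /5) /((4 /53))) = -245 /212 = -1.16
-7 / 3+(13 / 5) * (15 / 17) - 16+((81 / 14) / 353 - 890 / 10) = -26470163 / 252042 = -105.02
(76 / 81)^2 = 5776 / 6561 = 0.88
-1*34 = -34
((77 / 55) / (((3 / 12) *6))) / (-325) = -0.00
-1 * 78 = -78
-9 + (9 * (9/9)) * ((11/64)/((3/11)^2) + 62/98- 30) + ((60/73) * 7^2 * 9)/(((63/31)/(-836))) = -34192288357/228928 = -149358.26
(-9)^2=81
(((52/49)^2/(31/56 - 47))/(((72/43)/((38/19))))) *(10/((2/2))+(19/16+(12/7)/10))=-92450774/281025045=-0.33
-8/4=-2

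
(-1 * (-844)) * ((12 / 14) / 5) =5064 / 35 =144.69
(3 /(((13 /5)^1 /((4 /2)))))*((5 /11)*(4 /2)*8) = 16.78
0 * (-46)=0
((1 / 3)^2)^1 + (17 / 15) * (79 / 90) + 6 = 7.11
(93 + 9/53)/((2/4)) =9876/53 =186.34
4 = 4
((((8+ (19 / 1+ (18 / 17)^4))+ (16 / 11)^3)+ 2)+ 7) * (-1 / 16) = -1120954327 / 444665804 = -2.52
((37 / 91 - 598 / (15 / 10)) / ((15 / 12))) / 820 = -4349 / 11193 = -0.39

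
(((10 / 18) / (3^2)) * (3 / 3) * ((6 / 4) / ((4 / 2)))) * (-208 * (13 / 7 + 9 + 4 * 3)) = -41600 / 189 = -220.11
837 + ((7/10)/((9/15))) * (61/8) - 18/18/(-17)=690299/816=845.95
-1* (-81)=81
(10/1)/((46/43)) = 215/23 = 9.35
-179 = -179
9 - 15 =-6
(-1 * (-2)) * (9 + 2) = 22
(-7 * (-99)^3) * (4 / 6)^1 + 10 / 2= 4528067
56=56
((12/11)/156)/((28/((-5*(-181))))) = 905/4004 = 0.23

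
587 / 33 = 17.79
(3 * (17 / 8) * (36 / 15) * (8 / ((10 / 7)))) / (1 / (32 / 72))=952 / 25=38.08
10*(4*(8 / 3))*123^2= 1613760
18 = 18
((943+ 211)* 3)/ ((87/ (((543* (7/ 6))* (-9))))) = -6579531/ 29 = -226880.38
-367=-367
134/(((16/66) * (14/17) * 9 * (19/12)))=12529/266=47.10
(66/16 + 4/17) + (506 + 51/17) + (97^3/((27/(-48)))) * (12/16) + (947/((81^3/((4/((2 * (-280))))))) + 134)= -3076697885180603/2529659160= -1216249.97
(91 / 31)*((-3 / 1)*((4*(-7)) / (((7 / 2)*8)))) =273 / 31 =8.81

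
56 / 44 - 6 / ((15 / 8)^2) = -358 / 825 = -0.43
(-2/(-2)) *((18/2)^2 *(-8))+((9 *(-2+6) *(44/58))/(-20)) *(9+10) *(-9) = -60102/145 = -414.50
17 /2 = 8.50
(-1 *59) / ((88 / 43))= -2537 / 88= -28.83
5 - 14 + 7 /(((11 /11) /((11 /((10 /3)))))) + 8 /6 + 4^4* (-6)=-45617 /30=-1520.57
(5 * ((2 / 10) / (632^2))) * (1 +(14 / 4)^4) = 2417 / 6390784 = 0.00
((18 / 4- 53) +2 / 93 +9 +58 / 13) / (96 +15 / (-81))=-762039 / 2085122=-0.37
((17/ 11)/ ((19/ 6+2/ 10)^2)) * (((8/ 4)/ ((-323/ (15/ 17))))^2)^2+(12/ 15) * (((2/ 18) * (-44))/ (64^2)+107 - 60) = 2599091572460600920300783/ 69126531348104605013760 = 37.60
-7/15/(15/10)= -14/45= -0.31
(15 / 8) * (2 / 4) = 15 / 16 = 0.94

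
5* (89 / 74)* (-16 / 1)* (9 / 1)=-32040 / 37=-865.95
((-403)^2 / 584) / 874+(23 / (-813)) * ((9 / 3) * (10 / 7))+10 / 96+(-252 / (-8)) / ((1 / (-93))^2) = 272443.80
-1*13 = -13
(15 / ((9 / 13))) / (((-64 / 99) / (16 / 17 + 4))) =-45045 / 272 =-165.61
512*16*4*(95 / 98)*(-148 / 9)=-230359040 / 441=-522356.10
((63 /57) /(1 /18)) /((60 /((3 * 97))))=18333 /190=96.49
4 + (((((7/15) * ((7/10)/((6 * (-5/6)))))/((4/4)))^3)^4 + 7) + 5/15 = 358998656272888375174981380566414401/31676352024078369140625000000000000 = 11.33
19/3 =6.33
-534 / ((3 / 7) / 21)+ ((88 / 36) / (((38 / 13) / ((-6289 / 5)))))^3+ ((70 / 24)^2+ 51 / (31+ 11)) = -11877358837785269 / 10206000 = -1163762378.78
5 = 5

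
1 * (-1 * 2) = -2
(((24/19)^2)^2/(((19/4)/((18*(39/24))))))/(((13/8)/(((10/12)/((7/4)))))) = 79626240/17332693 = 4.59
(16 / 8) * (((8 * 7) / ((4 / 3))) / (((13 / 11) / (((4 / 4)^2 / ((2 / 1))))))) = 462 / 13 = 35.54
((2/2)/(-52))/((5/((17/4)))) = -17/1040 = -0.02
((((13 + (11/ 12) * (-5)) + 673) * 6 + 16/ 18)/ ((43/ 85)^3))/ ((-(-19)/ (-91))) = -4113666568375/ 27191394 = -151285.61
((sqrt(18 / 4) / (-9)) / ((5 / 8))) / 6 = -2* sqrt(2) / 45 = -0.06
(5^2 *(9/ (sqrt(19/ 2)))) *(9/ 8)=82.12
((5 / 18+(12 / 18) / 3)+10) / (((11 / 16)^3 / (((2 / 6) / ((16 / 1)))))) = 896 / 1331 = 0.67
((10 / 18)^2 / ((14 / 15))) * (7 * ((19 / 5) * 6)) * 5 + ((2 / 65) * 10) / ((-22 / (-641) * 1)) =351163 / 1287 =272.85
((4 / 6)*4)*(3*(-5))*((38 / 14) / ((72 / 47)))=-4465 / 63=-70.87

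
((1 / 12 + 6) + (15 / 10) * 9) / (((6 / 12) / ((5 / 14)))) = 1175 / 84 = 13.99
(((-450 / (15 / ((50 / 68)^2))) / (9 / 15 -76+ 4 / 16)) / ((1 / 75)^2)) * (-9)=-527343750 / 48263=-10926.46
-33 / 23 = -1.43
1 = 1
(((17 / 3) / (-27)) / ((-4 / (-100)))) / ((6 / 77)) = -32725 / 486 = -67.34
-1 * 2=-2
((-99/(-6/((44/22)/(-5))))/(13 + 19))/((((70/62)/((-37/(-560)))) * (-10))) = 37851/31360000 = 0.00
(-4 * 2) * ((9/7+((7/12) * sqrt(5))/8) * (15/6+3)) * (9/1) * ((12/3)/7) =-14256/49-33 * sqrt(5)/2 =-327.83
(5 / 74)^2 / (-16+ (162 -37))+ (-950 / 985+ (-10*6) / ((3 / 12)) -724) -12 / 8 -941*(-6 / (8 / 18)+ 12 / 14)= 8996898223715 / 823103036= 10930.46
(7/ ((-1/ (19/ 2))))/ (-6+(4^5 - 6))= -133/ 2024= -0.07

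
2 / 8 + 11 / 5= 49 / 20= 2.45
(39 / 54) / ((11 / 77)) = 91 / 18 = 5.06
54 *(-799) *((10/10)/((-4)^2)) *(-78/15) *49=13742001/20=687100.05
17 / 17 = 1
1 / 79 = 0.01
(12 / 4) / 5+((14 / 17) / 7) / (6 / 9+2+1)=591 / 935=0.63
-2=-2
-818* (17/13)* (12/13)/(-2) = 83436/169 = 493.70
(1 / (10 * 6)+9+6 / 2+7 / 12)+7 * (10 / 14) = 88 / 5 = 17.60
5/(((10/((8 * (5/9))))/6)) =40/3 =13.33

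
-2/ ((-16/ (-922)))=-461/ 4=-115.25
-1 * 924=-924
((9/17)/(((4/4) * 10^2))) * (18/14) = 81/11900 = 0.01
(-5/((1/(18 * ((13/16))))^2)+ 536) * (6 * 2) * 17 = -1741191/16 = -108824.44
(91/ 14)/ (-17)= -13/ 34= -0.38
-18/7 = -2.57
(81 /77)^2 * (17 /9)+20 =130973 /5929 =22.09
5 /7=0.71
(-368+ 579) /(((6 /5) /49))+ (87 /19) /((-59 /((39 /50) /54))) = 965834791 /112100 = 8615.83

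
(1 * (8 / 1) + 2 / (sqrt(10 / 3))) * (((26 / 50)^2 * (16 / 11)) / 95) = 2704 * sqrt(30) / 3265625 + 21632 / 653125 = 0.04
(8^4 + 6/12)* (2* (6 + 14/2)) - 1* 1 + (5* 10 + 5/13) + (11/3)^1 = 4155920/39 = 106562.05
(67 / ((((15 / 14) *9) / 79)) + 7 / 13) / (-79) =-964271 / 138645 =-6.95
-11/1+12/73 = -791/73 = -10.84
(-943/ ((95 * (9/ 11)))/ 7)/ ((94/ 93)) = -321563/ 187530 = -1.71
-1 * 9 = -9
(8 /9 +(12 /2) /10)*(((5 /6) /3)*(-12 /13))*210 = -9380 /117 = -80.17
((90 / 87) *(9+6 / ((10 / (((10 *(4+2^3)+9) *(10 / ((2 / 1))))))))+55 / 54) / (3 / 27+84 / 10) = 48.25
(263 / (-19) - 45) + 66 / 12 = -53.34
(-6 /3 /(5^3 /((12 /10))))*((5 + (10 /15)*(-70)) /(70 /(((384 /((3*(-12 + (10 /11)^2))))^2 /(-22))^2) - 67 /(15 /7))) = -174151532544 /6378163768403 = -0.03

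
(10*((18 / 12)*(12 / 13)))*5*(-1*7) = -6300 / 13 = -484.62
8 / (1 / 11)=88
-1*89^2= -7921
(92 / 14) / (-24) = -23 / 84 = -0.27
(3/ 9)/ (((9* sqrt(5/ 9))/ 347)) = 347* sqrt(5)/ 45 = 17.24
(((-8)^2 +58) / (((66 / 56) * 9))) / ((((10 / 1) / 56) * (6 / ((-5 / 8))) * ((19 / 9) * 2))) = -2989 / 1881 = -1.59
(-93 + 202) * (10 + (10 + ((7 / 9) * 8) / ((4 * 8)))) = 79243 / 36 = 2201.19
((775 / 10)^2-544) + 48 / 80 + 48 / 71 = 7758207 / 1420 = 5463.53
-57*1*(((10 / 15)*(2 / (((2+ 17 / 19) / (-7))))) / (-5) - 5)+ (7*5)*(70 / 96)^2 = 169077793 / 633600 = 266.85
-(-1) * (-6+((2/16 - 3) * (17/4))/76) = -14983/2432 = -6.16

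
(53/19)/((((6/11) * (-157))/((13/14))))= -0.03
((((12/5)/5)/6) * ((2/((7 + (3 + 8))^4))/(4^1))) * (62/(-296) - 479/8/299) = -1343/8602588800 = -0.00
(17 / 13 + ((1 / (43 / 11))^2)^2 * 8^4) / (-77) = -837723585 / 3422219801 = -0.24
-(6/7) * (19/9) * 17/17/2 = -19/21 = -0.90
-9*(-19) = 171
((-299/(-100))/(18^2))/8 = 299/259200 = 0.00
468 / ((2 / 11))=2574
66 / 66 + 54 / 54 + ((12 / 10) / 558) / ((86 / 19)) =79999 / 39990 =2.00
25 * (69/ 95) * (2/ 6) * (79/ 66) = 9085/ 1254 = 7.24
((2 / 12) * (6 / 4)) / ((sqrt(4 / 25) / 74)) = 185 / 4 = 46.25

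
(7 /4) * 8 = 14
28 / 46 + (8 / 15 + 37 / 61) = 36799 / 21045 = 1.75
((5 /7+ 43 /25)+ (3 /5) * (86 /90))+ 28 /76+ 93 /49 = 5.27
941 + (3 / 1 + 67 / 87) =82195 / 87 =944.77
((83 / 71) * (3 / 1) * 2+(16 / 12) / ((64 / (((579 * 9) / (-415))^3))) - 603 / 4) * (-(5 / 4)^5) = 375483604371675 / 665139232768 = 564.52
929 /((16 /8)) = 929 /2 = 464.50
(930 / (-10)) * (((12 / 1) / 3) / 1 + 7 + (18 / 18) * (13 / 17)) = -18600 / 17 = -1094.12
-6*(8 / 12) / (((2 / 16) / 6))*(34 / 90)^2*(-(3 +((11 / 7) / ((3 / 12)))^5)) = 610244613184 / 2268945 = 268955.23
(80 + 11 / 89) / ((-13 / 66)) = -470646 / 1157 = -406.78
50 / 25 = 2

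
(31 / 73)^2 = 961 / 5329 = 0.18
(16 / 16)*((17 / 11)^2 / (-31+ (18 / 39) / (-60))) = -37570 / 487751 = -0.08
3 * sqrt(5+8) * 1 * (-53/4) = -159 * sqrt(13)/4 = -143.32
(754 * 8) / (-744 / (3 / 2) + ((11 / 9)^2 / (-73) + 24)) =-35667216 / 2791057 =-12.78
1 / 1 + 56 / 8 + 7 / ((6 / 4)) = 12.67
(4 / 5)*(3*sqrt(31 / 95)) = 12*sqrt(2945) / 475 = 1.37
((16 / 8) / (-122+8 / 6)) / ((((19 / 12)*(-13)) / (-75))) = -2700 / 44707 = -0.06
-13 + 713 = 700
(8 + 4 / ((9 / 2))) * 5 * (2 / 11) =800 / 99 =8.08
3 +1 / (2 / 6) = 6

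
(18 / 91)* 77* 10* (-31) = -4721.54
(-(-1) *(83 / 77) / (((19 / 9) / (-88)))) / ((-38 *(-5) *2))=-1494 / 12635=-0.12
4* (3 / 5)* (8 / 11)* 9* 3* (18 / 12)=3888 / 55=70.69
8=8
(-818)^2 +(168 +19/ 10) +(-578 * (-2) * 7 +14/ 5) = 6773887/ 10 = 677388.70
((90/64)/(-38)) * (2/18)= -5/1216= -0.00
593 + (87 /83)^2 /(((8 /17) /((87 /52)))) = 1710628183 /2865824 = 596.91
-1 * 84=-84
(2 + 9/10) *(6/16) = 87/80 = 1.09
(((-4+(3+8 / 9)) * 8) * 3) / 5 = -8 / 15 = -0.53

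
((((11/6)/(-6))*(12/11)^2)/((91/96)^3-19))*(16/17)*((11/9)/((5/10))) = 12582912/272959021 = 0.05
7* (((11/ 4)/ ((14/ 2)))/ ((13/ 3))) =33/ 52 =0.63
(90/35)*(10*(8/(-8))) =-180/7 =-25.71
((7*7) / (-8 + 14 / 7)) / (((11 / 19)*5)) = -2.82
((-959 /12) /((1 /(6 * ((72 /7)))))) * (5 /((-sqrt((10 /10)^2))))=24660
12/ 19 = 0.63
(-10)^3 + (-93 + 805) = -288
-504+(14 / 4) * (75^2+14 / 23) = 882539 / 46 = 19185.63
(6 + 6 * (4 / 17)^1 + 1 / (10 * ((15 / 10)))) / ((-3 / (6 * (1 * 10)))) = -7628 / 51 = -149.57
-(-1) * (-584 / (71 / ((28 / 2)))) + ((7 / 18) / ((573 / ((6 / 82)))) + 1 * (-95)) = -2103233821 / 10008018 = -210.15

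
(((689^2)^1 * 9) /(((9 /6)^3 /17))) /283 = 64562056 /849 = 76044.82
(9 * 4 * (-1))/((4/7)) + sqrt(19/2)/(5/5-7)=-63-sqrt(38)/12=-63.51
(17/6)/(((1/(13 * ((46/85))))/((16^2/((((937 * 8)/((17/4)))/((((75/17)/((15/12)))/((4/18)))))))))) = 43056/937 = 45.95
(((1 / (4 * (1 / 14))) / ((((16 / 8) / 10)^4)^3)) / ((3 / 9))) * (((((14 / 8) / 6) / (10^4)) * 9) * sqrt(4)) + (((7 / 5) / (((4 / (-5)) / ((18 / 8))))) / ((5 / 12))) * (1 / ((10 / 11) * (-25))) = 107666048889 / 80000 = 1345825.61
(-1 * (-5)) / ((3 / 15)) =25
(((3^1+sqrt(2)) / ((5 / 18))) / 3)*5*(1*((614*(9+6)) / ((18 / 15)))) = 203274.53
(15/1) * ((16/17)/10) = 24/17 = 1.41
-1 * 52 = -52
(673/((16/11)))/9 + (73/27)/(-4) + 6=24509/432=56.73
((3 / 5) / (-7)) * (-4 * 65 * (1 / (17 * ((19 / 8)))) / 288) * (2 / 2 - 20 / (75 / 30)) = -13 / 969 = -0.01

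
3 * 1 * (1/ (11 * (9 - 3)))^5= 1/ 417444192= 0.00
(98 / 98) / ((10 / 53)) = 53 / 10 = 5.30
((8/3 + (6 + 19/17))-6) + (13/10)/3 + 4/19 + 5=30453/3230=9.43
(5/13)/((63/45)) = 25/91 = 0.27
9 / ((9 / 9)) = 9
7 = 7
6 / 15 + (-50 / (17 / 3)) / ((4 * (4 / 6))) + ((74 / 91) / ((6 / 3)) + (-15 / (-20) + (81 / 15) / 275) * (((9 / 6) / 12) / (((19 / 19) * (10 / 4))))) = -419256049 / 170170000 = -2.46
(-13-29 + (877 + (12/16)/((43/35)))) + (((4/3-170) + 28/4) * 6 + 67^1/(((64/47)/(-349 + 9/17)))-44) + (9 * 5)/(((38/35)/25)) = -16288.05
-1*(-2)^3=8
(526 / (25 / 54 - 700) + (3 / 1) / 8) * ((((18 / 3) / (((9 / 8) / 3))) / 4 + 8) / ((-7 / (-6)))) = -1025163 / 264425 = -3.88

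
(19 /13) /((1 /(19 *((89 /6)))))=32129 /78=411.91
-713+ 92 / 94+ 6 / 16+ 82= -236747 / 376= -629.65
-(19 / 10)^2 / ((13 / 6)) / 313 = -1083 / 203450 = -0.01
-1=-1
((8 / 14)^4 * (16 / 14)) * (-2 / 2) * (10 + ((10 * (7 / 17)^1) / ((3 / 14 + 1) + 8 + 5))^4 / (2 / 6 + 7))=-29510212087765626880 / 24215357015267658317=-1.22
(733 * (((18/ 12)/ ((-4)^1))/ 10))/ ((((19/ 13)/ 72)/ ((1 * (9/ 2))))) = -2315547/ 380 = -6093.54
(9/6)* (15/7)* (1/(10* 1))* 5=45/28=1.61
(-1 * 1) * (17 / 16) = -1.06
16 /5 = 3.20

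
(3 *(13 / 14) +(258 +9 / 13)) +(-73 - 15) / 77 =47381 / 182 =260.34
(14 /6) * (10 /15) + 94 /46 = 745 /207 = 3.60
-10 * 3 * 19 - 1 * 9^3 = -1299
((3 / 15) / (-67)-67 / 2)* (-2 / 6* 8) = 89.34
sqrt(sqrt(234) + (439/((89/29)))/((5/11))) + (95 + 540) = sqrt(594075 * sqrt(26) + 62318245)/445 + 635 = 653.17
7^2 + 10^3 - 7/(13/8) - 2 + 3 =13594/13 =1045.69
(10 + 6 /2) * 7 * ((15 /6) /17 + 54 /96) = 17563 /272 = 64.57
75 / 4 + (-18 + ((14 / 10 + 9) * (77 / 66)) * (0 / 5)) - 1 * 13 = -49 / 4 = -12.25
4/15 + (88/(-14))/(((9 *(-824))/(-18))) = 0.25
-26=-26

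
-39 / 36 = -13 / 12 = -1.08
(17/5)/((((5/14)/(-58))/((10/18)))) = -13804/45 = -306.76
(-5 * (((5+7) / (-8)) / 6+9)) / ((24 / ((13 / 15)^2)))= -1183 / 864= -1.37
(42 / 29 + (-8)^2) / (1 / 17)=32266 / 29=1112.62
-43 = -43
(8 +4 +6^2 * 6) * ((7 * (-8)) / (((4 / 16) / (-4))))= 204288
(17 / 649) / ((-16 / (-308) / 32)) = 16.14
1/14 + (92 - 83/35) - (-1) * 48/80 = 90.30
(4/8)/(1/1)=0.50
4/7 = 0.57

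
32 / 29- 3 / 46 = 1385 / 1334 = 1.04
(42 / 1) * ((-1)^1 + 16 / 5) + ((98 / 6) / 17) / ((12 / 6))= 47369 / 510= 92.88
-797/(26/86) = -34271/13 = -2636.23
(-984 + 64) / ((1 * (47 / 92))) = -84640 / 47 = -1800.85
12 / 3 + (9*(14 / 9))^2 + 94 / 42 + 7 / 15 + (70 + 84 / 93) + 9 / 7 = 894779 / 3255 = 274.89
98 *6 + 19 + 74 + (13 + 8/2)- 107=591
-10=-10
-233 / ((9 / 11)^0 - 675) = 233 / 674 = 0.35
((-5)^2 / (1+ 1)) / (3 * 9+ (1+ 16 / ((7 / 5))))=175 / 552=0.32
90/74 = 45/37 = 1.22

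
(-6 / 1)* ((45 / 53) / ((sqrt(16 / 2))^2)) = -135 / 212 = -0.64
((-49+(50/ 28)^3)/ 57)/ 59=-118831/ 9228072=-0.01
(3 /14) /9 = 1 /42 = 0.02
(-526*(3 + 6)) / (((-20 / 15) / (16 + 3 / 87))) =3301965 / 58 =56930.43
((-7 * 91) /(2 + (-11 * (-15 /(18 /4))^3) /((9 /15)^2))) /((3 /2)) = -51597 /137743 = -0.37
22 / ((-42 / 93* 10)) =-4.87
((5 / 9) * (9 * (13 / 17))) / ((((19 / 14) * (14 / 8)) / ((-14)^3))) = -1426880 / 323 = -4417.59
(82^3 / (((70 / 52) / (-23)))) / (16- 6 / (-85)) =-2802603544 / 4781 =-586196.10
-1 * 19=-19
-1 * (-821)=821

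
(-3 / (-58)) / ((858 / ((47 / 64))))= 47 / 1061632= 0.00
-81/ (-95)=81/ 95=0.85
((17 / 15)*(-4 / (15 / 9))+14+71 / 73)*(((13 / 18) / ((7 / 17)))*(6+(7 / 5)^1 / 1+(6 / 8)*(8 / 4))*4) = 439818509 / 574875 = 765.07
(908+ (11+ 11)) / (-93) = -10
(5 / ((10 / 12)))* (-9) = -54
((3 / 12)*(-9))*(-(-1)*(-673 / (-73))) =-6057 / 292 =-20.74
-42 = -42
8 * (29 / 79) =232 / 79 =2.94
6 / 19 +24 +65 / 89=42353 / 1691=25.05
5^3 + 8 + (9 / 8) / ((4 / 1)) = 4265 / 32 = 133.28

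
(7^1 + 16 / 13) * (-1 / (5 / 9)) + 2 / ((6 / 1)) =-2824 / 195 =-14.48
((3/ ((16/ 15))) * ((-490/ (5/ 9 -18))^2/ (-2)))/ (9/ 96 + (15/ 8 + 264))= -4.17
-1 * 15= -15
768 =768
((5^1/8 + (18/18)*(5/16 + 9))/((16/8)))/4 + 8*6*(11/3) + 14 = 24479/128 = 191.24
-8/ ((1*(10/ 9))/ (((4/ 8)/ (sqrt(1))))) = -18/ 5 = -3.60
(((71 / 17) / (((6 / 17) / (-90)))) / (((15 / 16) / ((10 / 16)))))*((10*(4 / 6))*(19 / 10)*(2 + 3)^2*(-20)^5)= 2158400000000 / 3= 719466666666.67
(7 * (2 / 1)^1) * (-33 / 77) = -6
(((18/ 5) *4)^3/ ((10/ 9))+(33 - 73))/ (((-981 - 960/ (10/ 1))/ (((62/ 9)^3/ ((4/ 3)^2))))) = -24646332628/ 54523125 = -452.03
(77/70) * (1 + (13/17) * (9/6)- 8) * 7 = -45.07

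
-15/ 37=-0.41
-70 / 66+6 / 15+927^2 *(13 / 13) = 859328.34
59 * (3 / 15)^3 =59 / 125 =0.47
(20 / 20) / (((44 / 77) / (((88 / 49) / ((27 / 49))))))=154 / 27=5.70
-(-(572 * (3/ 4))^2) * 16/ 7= 2944656/ 7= 420665.14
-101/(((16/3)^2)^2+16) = -8181/66832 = -0.12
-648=-648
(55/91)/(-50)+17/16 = 7647/7280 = 1.05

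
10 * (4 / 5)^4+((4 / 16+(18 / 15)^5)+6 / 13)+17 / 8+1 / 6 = 9.59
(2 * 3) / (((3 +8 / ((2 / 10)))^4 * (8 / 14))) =21 / 6837602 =0.00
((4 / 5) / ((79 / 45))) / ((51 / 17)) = 12 / 79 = 0.15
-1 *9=-9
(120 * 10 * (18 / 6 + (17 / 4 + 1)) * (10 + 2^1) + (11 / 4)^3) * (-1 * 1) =-7604531 / 64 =-118820.80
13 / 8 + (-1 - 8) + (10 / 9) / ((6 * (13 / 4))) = -20549 / 2808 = -7.32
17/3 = 5.67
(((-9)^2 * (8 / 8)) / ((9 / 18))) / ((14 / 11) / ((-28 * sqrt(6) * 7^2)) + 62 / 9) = 4715172 * sqrt(6) / 8934101765 + 210095490528 / 8934101765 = 23.52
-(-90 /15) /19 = 6 /19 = 0.32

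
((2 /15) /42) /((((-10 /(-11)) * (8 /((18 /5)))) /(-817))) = -8987 /7000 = -1.28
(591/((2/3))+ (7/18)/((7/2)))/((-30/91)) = -1452269/540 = -2689.39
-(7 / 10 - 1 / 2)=-1 / 5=-0.20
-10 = -10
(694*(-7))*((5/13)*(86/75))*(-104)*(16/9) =53476864/135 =396124.92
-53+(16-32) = -69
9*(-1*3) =-27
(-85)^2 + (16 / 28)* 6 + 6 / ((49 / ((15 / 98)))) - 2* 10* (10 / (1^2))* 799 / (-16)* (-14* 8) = -2668403098 / 2401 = -1111371.55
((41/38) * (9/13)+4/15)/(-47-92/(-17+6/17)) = -2125613/86971170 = -0.02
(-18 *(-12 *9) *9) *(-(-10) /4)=43740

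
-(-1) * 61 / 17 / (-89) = -61 / 1513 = -0.04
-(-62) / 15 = 62 / 15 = 4.13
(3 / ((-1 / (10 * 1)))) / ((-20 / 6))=9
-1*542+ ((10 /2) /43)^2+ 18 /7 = -6981649 /12943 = -539.42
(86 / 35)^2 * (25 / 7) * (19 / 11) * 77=140524 / 49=2867.84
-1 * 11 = -11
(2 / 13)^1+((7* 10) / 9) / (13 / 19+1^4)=8933 / 1872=4.77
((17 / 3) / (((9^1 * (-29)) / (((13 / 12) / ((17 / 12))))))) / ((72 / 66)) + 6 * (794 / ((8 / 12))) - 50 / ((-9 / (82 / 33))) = 740007203 / 103356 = 7159.79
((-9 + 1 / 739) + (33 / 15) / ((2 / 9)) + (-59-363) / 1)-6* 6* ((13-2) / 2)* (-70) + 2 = 13440.90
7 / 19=0.37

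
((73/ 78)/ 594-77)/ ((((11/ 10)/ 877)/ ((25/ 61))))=-391086200875/ 15544386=-25159.32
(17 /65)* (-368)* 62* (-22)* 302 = 2577021568 /65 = 39646485.66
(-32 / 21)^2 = 1024 / 441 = 2.32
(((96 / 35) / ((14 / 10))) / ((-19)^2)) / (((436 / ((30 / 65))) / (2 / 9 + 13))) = 272 / 3580759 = 0.00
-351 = -351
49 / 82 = 0.60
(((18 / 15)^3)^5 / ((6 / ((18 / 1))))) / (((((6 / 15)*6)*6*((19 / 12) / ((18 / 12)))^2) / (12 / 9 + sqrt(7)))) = 11.46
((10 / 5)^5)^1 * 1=32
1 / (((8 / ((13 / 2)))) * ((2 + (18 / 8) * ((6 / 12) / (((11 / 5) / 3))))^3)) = 553696 / 30080231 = 0.02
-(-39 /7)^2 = -1521 /49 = -31.04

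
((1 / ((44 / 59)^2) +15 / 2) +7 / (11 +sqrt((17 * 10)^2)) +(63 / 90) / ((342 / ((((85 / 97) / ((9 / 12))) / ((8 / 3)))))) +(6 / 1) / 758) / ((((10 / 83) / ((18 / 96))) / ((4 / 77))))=1708727119779821 / 2261624208708480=0.76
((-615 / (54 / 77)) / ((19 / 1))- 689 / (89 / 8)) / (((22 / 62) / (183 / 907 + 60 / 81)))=-2354009009159 / 8199358002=-287.10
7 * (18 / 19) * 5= 630 / 19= 33.16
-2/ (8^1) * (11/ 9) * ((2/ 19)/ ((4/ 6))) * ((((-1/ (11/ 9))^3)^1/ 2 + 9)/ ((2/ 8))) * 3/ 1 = -23229/ 4598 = -5.05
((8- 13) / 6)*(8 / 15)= -4 / 9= -0.44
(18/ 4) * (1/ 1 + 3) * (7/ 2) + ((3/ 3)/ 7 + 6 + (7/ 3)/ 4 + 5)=6277/ 84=74.73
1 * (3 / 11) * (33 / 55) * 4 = 36 / 55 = 0.65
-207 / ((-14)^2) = -207 / 196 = -1.06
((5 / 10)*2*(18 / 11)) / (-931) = -18 / 10241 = -0.00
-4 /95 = -0.04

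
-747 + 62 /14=-5198 /7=-742.57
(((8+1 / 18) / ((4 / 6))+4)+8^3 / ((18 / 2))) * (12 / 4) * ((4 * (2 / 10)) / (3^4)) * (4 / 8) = 2627 / 2430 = 1.08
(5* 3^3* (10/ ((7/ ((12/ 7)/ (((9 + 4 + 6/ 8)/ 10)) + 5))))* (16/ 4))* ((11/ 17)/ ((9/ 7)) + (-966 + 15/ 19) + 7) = -803478273000/ 174097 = -4615118.43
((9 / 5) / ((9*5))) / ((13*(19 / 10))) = 2 / 1235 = 0.00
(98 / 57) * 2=196 / 57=3.44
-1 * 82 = -82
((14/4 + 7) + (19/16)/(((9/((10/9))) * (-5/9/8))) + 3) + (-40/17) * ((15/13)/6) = 43505/3978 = 10.94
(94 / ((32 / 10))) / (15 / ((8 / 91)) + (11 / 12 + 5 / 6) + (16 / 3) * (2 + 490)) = 235 / 22371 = 0.01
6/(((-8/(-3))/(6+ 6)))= 27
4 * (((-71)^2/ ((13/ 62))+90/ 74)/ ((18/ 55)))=1272110290/ 4329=293857.77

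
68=68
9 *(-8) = -72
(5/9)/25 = 1/45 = 0.02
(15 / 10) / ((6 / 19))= 19 / 4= 4.75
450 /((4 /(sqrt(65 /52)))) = 225 * sqrt(5) /4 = 125.78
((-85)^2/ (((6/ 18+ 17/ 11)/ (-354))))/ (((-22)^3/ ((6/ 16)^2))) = 34528275/ 1920512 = 17.98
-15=-15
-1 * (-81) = 81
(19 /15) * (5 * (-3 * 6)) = -114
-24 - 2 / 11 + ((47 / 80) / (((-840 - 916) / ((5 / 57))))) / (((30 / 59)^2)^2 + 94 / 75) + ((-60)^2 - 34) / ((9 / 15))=125104752635451471737 / 21135588907475328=5919.15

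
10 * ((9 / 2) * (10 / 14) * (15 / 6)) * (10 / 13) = 5625 / 91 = 61.81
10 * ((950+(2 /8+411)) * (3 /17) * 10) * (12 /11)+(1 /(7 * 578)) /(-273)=28945916999 /1104558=26205.88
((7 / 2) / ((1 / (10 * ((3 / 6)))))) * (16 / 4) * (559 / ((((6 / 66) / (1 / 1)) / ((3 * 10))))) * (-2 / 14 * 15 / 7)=-3952928.57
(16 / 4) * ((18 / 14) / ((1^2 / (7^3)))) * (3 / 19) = 5292 / 19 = 278.53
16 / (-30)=-0.53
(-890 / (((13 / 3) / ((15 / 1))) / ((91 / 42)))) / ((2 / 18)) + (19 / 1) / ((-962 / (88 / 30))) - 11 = -433520908 / 7215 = -60086.06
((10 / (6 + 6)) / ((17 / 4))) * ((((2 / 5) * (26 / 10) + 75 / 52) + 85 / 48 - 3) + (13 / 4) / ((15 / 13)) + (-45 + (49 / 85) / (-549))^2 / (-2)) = -456785242504397 / 2310021656280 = -197.74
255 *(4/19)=1020/19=53.68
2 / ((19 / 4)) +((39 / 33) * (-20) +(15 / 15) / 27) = -130795 / 5643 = -23.18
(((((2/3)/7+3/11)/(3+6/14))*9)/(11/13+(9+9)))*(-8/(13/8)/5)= -136/2695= -0.05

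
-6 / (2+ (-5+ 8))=-6 / 5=-1.20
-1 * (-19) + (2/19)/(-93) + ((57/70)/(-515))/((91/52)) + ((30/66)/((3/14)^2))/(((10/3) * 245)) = 15540513729/817487825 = 19.01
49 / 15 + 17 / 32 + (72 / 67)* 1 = 156701 / 32160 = 4.87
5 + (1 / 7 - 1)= 29 / 7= 4.14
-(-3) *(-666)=-1998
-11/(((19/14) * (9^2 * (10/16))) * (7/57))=-176/135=-1.30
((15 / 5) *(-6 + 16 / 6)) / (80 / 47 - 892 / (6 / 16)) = 705 / 167576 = 0.00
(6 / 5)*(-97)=-582 / 5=-116.40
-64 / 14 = -32 / 7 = -4.57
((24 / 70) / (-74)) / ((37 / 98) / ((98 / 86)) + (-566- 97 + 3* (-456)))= 4116 / 1803985135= 0.00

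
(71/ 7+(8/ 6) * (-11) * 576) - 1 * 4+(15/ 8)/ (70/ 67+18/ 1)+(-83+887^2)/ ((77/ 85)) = 61450577371/ 71456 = 859977.85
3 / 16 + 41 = 659 / 16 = 41.19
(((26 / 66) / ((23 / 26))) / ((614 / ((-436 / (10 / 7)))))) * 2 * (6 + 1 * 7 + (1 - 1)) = -6705244 / 1165065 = -5.76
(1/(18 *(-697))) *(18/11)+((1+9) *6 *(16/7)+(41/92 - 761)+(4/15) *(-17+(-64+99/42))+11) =-15636796051/24687740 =-633.38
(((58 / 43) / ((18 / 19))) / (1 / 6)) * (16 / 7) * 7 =17632 / 129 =136.68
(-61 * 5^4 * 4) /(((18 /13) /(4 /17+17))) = -290436250 /153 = -1898276.14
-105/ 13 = -8.08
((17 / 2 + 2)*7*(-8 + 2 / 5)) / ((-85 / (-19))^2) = -1008273 / 36125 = -27.91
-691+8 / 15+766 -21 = 818 / 15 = 54.53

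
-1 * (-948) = 948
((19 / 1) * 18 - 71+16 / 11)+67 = 3734 / 11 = 339.45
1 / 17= 0.06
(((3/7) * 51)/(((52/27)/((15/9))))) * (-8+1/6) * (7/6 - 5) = 826965/1456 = 567.97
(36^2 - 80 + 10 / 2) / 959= 1221 / 959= 1.27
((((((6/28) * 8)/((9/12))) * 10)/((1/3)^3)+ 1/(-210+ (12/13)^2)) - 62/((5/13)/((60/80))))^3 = 28920461434261284361753007/236665506709303875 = 122199731.75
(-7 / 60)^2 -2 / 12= -551 / 3600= -0.15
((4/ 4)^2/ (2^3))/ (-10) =-1/ 80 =-0.01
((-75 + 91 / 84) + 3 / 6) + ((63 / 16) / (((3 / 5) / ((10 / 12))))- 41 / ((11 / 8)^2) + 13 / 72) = -3117269 / 34848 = -89.45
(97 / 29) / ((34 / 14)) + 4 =2651 / 493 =5.38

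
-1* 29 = -29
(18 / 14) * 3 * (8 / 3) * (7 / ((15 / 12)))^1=288 / 5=57.60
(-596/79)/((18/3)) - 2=-772/237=-3.26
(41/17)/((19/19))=2.41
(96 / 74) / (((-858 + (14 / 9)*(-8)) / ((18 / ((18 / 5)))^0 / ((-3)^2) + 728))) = -157272 / 144929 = -1.09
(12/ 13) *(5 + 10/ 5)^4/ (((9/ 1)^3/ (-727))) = -6982108/ 3159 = -2210.23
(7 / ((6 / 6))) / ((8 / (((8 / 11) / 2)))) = 7 / 22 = 0.32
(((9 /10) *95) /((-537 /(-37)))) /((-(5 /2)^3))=-8436 /22375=-0.38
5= 5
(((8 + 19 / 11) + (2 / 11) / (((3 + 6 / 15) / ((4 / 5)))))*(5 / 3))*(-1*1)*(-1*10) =30450 / 187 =162.83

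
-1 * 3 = -3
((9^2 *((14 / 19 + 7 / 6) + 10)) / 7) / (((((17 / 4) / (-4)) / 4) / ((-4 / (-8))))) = -586224 / 2261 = -259.28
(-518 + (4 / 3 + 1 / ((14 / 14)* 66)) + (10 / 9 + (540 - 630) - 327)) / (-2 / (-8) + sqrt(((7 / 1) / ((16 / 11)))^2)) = -1477144 / 8019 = -184.21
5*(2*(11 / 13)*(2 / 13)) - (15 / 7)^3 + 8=-31179 / 57967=-0.54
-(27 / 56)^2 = -0.23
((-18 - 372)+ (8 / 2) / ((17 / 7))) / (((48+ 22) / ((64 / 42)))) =-105632 / 12495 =-8.45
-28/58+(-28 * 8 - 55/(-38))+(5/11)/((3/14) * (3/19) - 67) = -48161315915/215929186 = -223.04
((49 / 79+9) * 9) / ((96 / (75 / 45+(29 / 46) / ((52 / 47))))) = 1524655 / 755872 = 2.02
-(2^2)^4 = -256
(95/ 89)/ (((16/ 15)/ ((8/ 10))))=285/ 356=0.80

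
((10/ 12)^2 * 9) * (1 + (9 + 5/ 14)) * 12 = 10875/ 14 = 776.79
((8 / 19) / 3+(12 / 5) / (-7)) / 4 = -101 / 1995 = -0.05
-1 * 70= -70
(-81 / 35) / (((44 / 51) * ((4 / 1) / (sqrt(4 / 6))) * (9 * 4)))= -153 * sqrt(6) / 24640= -0.02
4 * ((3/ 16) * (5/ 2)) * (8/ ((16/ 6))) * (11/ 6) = 165/ 16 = 10.31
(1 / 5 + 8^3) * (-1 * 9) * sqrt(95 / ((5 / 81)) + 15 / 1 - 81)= -23049 * sqrt(1473) / 5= -176922.66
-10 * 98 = -980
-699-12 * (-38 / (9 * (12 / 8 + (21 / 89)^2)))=-49272581 / 73935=-666.43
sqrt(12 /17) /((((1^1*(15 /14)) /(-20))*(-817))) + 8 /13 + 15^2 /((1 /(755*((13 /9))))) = 112*sqrt(51) /41667 + 3189883 /13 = 245375.63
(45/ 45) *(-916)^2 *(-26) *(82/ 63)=-1788867392/ 63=-28394720.51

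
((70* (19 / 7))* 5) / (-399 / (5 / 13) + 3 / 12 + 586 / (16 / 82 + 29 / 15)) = -24871000 / 19944787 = -1.25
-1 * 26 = -26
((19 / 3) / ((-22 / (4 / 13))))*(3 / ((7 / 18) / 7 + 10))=-0.03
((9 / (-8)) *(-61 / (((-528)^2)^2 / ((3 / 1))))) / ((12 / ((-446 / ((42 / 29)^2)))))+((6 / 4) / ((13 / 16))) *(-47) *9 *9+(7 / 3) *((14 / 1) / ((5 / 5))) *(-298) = -53113653639170052031 / 3168510104567808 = -16762.97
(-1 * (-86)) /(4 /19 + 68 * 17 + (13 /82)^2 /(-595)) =6537274520 /87889131829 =0.07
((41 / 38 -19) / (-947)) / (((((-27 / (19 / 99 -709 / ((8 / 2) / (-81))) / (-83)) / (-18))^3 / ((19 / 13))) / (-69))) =548661810637059473405786050421 / 573376847472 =956895649093770832.07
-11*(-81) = 891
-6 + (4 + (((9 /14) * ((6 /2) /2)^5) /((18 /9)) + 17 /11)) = 1.99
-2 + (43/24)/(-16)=-811/384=-2.11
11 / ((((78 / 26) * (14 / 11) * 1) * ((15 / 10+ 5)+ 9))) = 121 / 651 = 0.19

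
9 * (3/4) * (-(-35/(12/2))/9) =35/8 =4.38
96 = 96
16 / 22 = 0.73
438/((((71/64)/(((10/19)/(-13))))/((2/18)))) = -93440/52611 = -1.78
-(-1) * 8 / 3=8 / 3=2.67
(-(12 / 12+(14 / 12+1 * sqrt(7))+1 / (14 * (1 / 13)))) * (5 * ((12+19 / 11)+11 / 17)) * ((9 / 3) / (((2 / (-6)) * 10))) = 12096 * sqrt(7) / 187+37440 / 187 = 371.35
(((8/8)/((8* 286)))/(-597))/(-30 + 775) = -1/1017622320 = -0.00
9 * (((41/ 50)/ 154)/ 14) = 369/ 107800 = 0.00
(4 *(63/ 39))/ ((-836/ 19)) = -21/ 143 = -0.15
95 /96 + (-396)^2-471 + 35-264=14987231 /96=156116.99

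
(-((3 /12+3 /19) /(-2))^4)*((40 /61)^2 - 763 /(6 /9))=7863013869049 /3972501020672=1.98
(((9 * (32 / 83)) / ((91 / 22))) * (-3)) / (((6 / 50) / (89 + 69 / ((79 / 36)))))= -1507176000 / 596687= -2525.91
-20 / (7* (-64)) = 5 / 112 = 0.04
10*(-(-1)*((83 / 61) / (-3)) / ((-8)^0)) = -830 / 183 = -4.54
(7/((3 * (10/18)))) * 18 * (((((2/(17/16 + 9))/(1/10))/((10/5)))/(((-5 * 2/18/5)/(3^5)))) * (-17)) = 64245312/23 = 2793274.43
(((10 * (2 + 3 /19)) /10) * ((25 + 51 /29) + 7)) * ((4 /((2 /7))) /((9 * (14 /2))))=80278 /4959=16.19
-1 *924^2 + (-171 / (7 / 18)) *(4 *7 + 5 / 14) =-42446007 / 49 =-866245.04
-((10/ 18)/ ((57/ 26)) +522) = -267916/ 513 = -522.25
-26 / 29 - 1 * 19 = -19.90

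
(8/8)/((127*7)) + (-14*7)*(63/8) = -2744339/3556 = -771.75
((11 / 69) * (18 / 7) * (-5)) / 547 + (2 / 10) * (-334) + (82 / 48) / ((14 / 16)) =-85668979 / 1321005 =-64.85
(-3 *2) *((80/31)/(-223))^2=-38400/47789569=-0.00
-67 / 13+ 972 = 966.85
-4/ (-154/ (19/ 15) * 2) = 0.02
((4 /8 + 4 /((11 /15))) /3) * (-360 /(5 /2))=-3144 /11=-285.82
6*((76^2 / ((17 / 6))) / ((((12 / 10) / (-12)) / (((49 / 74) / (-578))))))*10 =254721600 / 181781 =1401.26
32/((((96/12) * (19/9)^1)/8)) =288/19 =15.16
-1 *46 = -46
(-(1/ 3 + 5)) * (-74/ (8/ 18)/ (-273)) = -296/ 91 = -3.25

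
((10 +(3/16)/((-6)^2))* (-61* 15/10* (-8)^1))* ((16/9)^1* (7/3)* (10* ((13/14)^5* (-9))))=-217542425165/115248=-1887602.61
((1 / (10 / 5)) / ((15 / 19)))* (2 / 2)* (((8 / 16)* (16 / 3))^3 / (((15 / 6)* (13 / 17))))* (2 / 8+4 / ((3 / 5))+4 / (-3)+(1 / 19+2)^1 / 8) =2897344 / 78975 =36.69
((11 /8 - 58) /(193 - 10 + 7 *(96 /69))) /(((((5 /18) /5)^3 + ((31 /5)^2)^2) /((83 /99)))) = -43779335625 /262636303655011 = -0.00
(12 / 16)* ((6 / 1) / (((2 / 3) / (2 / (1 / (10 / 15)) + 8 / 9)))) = 15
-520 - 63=-583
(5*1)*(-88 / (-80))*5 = 55 / 2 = 27.50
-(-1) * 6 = 6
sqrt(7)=2.65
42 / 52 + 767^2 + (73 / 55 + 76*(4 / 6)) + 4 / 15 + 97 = 2524403603 / 4290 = 588439.07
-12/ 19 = -0.63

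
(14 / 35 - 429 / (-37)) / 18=2219 / 3330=0.67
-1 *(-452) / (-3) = -452 / 3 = -150.67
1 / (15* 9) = 1 / 135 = 0.01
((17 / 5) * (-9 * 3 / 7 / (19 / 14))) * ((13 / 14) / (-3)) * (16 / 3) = 15.95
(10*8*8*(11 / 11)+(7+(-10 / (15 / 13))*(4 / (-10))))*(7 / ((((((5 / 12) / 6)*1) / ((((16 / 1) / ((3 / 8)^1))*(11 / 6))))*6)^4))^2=1890486536454586999406883638345728 / 38443359375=49175893241109004912682.23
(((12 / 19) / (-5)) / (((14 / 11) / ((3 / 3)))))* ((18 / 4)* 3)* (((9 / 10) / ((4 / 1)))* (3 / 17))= -24057 / 452200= -0.05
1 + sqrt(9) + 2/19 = 78/19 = 4.11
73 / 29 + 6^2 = 1117 / 29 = 38.52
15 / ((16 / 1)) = 15 / 16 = 0.94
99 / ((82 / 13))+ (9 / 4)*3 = 3681 / 164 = 22.45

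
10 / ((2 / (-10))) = -50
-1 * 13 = -13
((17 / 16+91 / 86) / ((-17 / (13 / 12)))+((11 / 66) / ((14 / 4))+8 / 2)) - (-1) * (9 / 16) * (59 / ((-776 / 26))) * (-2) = 6.14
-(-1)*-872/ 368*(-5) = 11.85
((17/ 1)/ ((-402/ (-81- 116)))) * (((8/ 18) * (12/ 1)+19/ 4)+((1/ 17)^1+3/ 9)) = 420989/ 4824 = 87.27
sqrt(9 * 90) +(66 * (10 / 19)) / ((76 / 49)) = 50.86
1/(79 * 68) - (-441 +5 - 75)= 2745093/5372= 511.00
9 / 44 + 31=1373 / 44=31.20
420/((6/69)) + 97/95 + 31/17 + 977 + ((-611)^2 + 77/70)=1224596181/3230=379131.94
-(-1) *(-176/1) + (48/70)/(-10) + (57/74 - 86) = -3383813/12950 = -261.30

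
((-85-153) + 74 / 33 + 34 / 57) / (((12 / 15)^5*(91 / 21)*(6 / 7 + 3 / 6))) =-124053125 / 1016576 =-122.03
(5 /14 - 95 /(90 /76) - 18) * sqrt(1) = -12331 /126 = -97.87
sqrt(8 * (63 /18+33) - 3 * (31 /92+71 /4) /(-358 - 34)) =2 * sqrt(1893130) /161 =17.09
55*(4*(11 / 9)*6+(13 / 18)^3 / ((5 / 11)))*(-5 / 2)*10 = -41472.90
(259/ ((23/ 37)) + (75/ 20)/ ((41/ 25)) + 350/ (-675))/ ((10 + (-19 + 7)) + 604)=0.70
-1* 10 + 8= -2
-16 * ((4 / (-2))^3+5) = 48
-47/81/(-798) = 47/64638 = 0.00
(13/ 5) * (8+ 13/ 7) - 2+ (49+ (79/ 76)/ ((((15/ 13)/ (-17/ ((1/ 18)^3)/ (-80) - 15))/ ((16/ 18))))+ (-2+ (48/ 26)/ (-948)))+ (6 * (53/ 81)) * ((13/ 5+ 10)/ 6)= 32554385918/ 30732975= 1059.27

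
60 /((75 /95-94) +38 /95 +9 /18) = -11400 /17539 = -0.65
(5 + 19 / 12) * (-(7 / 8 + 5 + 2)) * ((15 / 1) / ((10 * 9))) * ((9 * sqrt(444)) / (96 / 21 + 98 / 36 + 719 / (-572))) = -44837793 * sqrt(111) / 1740296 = -271.45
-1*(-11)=11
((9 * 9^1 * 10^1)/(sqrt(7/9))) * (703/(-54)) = -31635 * sqrt(7)/7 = -11956.91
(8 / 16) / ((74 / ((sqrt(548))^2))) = 137 / 37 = 3.70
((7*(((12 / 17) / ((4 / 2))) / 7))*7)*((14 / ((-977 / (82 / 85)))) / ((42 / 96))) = -110208 / 1411765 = -0.08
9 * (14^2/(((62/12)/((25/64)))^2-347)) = -9922500/967811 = -10.25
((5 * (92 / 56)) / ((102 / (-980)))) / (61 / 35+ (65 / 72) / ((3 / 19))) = -10143000 / 958817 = -10.58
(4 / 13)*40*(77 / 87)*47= 579040 / 1131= 511.97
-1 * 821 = -821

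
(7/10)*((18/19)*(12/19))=756/1805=0.42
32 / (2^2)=8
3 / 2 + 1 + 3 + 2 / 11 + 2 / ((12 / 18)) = 191 / 22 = 8.68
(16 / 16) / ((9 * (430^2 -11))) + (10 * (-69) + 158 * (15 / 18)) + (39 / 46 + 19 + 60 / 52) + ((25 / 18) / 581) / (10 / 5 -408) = -126124474093494473 / 234723694851828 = -537.33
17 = 17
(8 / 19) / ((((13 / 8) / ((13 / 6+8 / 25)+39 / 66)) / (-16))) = -2599936 / 203775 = -12.76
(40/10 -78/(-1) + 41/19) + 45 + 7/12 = 29581/228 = 129.74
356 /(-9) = -356 /9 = -39.56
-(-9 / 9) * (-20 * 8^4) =-81920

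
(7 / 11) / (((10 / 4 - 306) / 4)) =-56 / 6677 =-0.01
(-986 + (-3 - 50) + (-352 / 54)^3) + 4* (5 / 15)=-25876169 / 19683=-1314.65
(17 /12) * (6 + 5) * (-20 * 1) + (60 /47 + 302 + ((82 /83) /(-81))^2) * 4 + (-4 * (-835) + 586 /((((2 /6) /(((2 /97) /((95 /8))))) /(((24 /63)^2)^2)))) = 199357015000283721439 /47001485052031545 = 4241.50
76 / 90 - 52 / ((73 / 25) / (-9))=529274 / 3285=161.12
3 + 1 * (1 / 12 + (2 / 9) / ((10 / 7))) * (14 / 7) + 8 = 1033 / 90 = 11.48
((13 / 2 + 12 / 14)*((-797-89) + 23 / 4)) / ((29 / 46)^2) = -27406961 / 1682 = -16294.27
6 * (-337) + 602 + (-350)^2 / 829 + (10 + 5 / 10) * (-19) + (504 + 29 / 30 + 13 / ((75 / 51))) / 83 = -7562961808 / 5160525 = -1465.54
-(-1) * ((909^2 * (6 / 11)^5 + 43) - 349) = 6375879450 / 161051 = 39589.20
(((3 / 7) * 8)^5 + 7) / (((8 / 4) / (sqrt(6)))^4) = 72722457 / 67228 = 1081.73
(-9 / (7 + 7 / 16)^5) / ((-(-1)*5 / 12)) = -0.00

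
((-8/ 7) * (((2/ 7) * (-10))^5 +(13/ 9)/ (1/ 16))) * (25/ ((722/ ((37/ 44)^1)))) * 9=50.10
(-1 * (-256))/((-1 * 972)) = -64/243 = -0.26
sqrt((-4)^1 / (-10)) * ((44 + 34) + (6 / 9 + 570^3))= 555579236 * sqrt(10) / 15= 117126387.10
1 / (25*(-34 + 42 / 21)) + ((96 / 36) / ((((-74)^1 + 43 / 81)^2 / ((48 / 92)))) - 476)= -476.00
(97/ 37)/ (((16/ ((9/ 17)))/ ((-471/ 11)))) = -411183/ 110704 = -3.71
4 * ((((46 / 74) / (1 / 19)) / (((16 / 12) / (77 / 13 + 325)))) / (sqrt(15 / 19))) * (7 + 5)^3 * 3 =9745785216 * sqrt(285) / 2405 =68410723.77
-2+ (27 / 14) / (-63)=-199 / 98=-2.03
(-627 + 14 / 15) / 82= -7.63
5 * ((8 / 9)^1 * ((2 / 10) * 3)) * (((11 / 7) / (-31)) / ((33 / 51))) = -136 / 651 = -0.21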